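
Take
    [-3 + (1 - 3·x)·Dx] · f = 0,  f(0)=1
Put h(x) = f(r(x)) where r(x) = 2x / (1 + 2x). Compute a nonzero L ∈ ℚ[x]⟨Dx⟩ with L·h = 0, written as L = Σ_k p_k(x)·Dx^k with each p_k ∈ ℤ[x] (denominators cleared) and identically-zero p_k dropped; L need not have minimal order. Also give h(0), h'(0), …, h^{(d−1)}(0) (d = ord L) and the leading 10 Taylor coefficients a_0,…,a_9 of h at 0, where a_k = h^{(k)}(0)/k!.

f: a_k = 1, 3, 9, 27, 81, 243, 729, 2187, 6561, 19683, …
f∘r: x↦r, Dx↦Dx/r' in L_f ⇒ L₀.
L = 6 + (-1 + 2·x + 8·x^2)·Dx  (order 1).
h: a_k = 1, 6, 24, 96, 384, 1536, 6144, 24576, 98304, 393216, …
ICs: h(0) = 1.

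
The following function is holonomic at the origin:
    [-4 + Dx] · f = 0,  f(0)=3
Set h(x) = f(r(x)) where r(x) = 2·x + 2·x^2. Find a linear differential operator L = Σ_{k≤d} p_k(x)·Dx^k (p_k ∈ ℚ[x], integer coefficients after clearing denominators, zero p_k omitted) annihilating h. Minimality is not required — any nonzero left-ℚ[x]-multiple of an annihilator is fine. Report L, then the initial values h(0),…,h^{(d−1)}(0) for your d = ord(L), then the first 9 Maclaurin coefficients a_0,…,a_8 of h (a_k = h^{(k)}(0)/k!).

f: a_k = 3, 12, 24, 32, 32, 128/5, 256/15, 1024/105, 512/105, …
h₀=f(r): pull back L_f along r ⇒ L₀.
L = (-8 - 16·x) + Dx  (order 1).
h: a_k = 3, 24, 120, 448, 1376, 18176/5, 127744/15, 378880/21, 3682816/105, …
ICs: h(0) = 3.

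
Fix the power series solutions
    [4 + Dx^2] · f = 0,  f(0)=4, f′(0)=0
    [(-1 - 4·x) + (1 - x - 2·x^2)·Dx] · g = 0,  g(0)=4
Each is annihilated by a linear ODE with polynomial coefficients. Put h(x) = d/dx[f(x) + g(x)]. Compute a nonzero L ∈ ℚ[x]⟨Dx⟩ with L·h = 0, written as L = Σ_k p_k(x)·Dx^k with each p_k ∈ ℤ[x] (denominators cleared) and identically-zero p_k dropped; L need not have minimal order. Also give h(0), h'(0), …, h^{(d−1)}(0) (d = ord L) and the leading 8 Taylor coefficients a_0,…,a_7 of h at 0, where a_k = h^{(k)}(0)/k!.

L = (576 + 2400·x + 5616·x^2 + 3360·x^3 + 3840·x^4 + 1152·x^5 + 768·x^6) + (-68 - 236·x + 240·x^2 + 488·x^3 + 560·x^4 + 672·x^5 + 448·x^6 + 256·x^7)·Dx + (144 + 600·x + 1404·x^2 + 840·x^3 + 960·x^4 + 288·x^5 + 192·x^6)·Dx^2 + (-17 - 59·x + 60·x^2 + 122·x^3 + 140·x^4 + 168·x^5 + 112·x^6 + 64·x^7)·Dx^3  (order 3).
h: a_k = 4, 8, 60, 560/3, 420, 15448/15, 2380, 1723744/315, …
ICs: h(0) = 4, h′(0) = 8, h′′(0) = 120.

f: a_k = 4, 0, -8, 0, 8/3, 0, -16/45, 0, …
g: a_k = 4, 4, 12, 20, 44, 84, 172, 340, …
Sum ⇒ L₀ = lclm(L_f,L_g) in ℚ(x)⟨Dx⟩.
Derive L from L₀ (diff closure).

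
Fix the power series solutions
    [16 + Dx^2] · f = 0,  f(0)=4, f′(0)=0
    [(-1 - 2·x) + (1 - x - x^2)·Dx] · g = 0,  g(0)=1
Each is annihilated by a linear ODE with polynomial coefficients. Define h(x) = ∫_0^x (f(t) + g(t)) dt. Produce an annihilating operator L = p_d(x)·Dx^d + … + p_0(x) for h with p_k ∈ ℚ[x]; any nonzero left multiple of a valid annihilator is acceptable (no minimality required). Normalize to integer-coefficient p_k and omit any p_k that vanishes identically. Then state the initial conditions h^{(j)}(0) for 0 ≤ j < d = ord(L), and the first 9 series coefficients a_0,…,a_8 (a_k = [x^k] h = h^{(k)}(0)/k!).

f: a_k = 4, 0, -32, 0, 128/3, 0, -1024/45, 0, 2048/315, …
g: a_k = 1, 1, 2, 3, 5, 8, 13, 21, 34, …
Sum ⇒ L₀ = lclm(L_f,L_g) in ℚ(x)⟨Dx⟩.
Integrate: L := L₀·Dx.
L = (-272 - 384·x + 352·x^2 - 192·x^3 - 640·x^4 - 256·x^5)·Dx + (160 - 368·x - 32·x^2 + 544·x^3 - 48·x^4 - 384·x^5 - 128·x^6)·Dx^2 + (-17 - 24·x + 22·x^2 - 12·x^3 - 40·x^4 - 16·x^5)·Dx^3 + (10 - 23·x - 2·x^2 + 34·x^3 - 3·x^4 - 24·x^5 - 8·x^6)·Dx^4  (order 4).
h: a_k = 0, 5, 1/2, -10, 3/4, 143/15, 4/3, -439/315, 21/8, …
ICs: h(0) = 0, h′(0) = 5, h′′(0) = 1, h′′′(0) = -60.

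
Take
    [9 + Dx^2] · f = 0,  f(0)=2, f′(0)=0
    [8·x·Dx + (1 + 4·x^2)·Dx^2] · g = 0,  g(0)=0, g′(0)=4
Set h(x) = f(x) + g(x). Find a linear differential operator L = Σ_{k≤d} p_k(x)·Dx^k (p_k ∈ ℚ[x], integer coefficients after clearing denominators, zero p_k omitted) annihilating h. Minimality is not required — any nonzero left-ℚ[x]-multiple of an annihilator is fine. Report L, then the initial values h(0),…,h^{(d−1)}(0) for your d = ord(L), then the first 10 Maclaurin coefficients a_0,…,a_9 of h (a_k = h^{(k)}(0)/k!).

f: a_k = 2, 0, -9, 0, 27/4, 0, -81/40, 0, 729/2240, 0, …
g: a_k = 0, 4, 0, -16/3, 0, 64/5, 0, -256/7, 0, 1024/9, …
Weyl lclm of L_f,L_g ⇒ L₀ (ord ≤ 4).
L = (-2808·x + 19008·x^3 + 10368·x^5)·Dx + (9 + 1548·x^2 + 7344·x^4 + 5184·x^6)·Dx^2 + (-312·x + 2112·x^3 + 1152·x^5)·Dx^3 + (1 + 172·x^2 + 816·x^4 + 576·x^6)·Dx^4  (order 4).
h: a_k = 2, 4, -9, -16/3, 27/4, 64/5, -81/40, -256/7, 729/2240, 1024/9, …
ICs: h(0) = 2, h′(0) = 4, h′′(0) = -18, h′′′(0) = -32.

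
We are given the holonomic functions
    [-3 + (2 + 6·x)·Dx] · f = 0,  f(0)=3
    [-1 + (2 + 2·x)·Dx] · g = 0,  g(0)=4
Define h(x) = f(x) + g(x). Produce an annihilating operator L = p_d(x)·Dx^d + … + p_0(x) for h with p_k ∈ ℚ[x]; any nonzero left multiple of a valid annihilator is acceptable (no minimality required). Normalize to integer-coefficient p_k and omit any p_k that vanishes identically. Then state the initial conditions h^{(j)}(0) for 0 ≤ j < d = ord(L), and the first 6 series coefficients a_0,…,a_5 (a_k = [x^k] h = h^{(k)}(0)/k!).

f: a_k = 3, 9/2, -27/8, 81/16, -1215/128, 5103/256, …
g: a_k = 4, 2, -1/2, 1/4, -5/32, 7/64, …
f+g: L₀ = lclm(L_f,L_g), ord ≤ 1+1.
L = -3 + (8 + 12·x)·Dx + (4 + 16·x + 12·x^2)·Dx^2  (order 2).
h: a_k = 7, 13/2, -31/8, 85/16, -1235/128, 5131/256, …
ICs: h(0) = 7, h′(0) = 13/2.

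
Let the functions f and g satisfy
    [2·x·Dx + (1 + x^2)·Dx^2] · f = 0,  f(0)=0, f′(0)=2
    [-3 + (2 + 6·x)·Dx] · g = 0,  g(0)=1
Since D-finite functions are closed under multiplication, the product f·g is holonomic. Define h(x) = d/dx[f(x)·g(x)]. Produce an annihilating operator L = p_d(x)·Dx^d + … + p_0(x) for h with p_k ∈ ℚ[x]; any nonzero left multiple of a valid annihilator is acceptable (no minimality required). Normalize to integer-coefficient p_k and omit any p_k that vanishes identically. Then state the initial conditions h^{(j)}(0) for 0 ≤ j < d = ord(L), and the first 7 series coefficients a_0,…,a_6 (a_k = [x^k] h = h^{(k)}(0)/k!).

L = (-57 + 360·x + 630·x^2 - 216·x^3 - 81·x^4) + (124 + 540·x + 1032·x^2 + 1368·x^3 - 756·x^4 - 324·x^5)·Dx + (36 + 200·x + 252·x^2 - 16·x^3 + 108·x^4 - 216·x^5 - 108·x^6)·Dx^2  (order 2).
h: a_k = 2, 6, -35/4, 19/2, -1657/64, 24507/320, -511199/2560, …
ICs: h(0) = 2, h′(0) = 6.

f: a_k = 0, 2, 0, -2/3, 0, 2/5, 0, …
g: a_k = 1, 3/2, -9/8, 27/16, -405/128, 1701/256, -15309/1024, …
Sym-product of L_f,L_g gives L₀ (≤ ord 2).
h₀' ⇒ L via d/dx closure of L₀.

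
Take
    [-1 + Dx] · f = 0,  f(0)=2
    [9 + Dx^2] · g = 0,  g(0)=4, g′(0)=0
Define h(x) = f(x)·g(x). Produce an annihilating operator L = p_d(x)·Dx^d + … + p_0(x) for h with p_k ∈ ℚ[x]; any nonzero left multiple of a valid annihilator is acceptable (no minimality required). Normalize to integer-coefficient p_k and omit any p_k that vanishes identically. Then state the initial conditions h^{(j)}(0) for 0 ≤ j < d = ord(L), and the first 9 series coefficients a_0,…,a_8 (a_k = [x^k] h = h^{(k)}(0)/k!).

L = 10 - 2·Dx + Dx^2  (order 2).
h: a_k = 8, 8, -32, -104/3, 28/3, 316/15, 176/45, -1228/315, -527/315, …
ICs: h(0) = 8, h′(0) = 8.

f: a_k = 2, 2, 1, 1/3, 1/12, 1/60, 1/360, 1/2520, 1/20160, …
g: a_k = 4, 0, -18, 0, 27/2, 0, -81/20, 0, 729/1120, …
h₀=f·g: eliminate ⇒ L₀, order ≤ 1·2.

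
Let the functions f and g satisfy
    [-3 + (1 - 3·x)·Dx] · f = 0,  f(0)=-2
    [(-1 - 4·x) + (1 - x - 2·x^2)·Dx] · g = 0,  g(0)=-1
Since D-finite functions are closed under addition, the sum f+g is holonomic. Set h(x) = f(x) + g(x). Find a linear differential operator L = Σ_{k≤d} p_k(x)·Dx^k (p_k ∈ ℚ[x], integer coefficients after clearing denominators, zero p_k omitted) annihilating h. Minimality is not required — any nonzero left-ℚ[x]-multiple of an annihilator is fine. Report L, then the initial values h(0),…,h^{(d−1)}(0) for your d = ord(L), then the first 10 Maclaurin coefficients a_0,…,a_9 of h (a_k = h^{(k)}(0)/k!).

f: a_k = -2, -6, -18, -54, -162, -486, -1458, -4374, -13122, -39366, …
g: a_k = -1, -1, -3, -5, -11, -21, -43, -85, -171, -341, …
Sum ⇒ L₀ = lclm(L_f,L_g) in ℚ(x)⟨Dx⟩.
L = (-36·x + 36·x^2 - 36·x^3) + (6 - 6·x - 30·x^2 + 54·x^3 - 72·x^4)·Dx + (-1 + 6·x - 12·x^2 + 8·x^3 + 9·x^4 - 18·x^5)·Dx^2  (order 2).
h: a_k = -3, -7, -21, -59, -173, -507, -1501, -4459, -13293, -39707, …
ICs: h(0) = -3, h′(0) = -7.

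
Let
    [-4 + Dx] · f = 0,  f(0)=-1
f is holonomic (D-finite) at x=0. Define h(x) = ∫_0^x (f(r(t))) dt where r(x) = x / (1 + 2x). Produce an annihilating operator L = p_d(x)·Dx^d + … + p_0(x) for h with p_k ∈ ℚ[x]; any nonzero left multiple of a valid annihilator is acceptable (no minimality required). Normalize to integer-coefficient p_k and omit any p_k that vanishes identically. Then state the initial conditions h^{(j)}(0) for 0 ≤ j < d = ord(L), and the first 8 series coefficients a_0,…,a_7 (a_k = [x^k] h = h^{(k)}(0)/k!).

f: a_k = -1, -4, -8, -32/3, -32/3, -128/15, -256/45, -1024/315, …
h₀=f(r): pull back L_f along r ⇒ L₀.
h=∫₀ˣh₀: take L = L₀·Dx.
L = -4·Dx + (1 + 4·x + 4·x^2)·Dx^2  (order 2).
h: a_k = 0, -1, -2, 0, 4/3, -32/15, 32/15, -256/315, …
ICs: h(0) = 0, h′(0) = -1.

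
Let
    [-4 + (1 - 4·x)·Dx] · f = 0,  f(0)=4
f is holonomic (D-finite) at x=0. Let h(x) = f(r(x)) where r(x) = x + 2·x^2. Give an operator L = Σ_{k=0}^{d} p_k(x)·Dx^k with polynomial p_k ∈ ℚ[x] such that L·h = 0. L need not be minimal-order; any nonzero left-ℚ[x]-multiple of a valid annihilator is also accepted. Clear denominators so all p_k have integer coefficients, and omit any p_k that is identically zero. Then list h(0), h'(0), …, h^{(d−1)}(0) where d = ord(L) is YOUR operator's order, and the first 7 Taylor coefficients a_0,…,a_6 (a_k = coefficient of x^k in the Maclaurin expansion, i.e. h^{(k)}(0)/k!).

L = (4 + 16·x) + (-1 + 4·x + 8·x^2)·Dx  (order 1).
h: a_k = 4, 16, 96, 512, 2816, 15360, 83968, …
ICs: h(0) = 4.

f: a_k = 4, 16, 64, 256, 1024, 4096, 16384, …
f∘r: x↦r, Dx↦Dx/r' in L_f ⇒ L₀.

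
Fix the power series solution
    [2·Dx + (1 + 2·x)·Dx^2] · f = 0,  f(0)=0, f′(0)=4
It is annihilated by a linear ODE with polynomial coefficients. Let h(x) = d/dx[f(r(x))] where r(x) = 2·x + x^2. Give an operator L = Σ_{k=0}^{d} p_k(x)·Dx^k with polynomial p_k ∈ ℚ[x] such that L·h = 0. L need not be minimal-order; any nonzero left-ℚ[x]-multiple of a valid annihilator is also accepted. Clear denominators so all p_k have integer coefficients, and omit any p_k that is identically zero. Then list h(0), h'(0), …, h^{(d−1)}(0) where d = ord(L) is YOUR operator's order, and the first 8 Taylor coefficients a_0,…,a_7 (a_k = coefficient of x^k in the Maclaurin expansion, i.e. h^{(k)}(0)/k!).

f: a_k = 0, 4, -4, 16/3, -8, 64/5, -64/3, 256/7, …
Change of var in L_f (x↦r) gives L₀.
h₀' ⇒ L via d/dx closure of L₀.
L = (3 + 4·x + 2·x^2) + (1 + 5·x + 6·x^2 + 2·x^3)·Dx  (order 1).
h: a_k = 8, -24, 80, -272, 928, -3168, 10816, -36928, …
ICs: h(0) = 8.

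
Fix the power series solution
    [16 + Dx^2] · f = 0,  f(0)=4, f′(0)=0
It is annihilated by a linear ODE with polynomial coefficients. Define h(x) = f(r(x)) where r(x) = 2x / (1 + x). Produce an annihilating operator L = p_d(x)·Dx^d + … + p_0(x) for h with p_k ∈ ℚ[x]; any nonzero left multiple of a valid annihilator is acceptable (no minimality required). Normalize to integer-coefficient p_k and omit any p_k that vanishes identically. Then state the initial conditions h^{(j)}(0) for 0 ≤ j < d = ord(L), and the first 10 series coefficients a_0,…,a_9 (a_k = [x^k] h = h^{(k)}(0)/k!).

f: a_k = 4, 0, -32, 0, 128/3, 0, -1024/45, 0, 2048/315, 0, …
Substitute x→r, Dx→(1/r')Dx; clear ⇒ L₀.
L = 64 + (2 + 6·x + 6·x^2 + 2·x^3)·Dx + (1 + 4·x + 6·x^2 + 4·x^3 + x^4)·Dx^2  (order 2).
h: a_k = 4, 0, -128, 256, 896/3, -6656/3, 212864/45, -20736/5, -1865344/315, 9776128/315, …
ICs: h(0) = 4, h′(0) = 0.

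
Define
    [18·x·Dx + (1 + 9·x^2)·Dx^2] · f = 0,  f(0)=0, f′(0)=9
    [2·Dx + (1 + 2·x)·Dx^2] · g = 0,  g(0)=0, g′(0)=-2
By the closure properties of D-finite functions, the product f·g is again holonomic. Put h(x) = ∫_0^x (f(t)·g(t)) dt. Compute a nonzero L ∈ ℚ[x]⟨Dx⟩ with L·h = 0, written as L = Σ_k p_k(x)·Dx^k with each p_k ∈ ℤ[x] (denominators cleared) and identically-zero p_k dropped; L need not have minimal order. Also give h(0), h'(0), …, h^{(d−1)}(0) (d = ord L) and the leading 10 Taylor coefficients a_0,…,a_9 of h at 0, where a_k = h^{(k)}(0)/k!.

L = (792 + 3024·x + 22680·x^2 + 102384·x^3 + 174960·x^4 + 151632·x^5 + 104976·x^7)·Dx^2 + (332 + 4752·x + 28908·x^2 + 127008·x^3 + 351216·x^4 + 542376·x^5 + 408240·x^6 + 157464·x^7 + 367416·x^8)·Dx^3 + (44 + 916·x + 6696·x^2 + 27252·x^3 + 85860·x^4 + 193428·x^5 + 279936·x^6 + 224532·x^7 + 157464·x^8 + 209952·x^9)·Dx^4 + (10 + 76·x + 418·x^2 + 1728·x^3 + 5391·x^4 + 12960·x^5 + 24948·x^6 + 34992·x^7 + 29889·x^8 + 26244·x^9 + 26244·x^10)·Dx^5  (order 5).
h: a_k = 0, 0, 0, -6, 9/2, 6, -3, -198/5, 699/20, 166, …
ICs: h(0) = 0, h′(0) = 0, h′′(0) = 0, h′′′(0) = -36, h′′′′(0) = 108.

f: a_k = 0, 9, 0, -27, 0, 729/5, 0, -6561/7, 0, 6561, …
g: a_k = 0, -2, 2, -8/3, 4, -32/5, 32/3, -128/7, 32, -512/9, …
Sym-product of L_f,L_g gives L₀ (≤ ord 4).
Integrate: L := L₀·Dx.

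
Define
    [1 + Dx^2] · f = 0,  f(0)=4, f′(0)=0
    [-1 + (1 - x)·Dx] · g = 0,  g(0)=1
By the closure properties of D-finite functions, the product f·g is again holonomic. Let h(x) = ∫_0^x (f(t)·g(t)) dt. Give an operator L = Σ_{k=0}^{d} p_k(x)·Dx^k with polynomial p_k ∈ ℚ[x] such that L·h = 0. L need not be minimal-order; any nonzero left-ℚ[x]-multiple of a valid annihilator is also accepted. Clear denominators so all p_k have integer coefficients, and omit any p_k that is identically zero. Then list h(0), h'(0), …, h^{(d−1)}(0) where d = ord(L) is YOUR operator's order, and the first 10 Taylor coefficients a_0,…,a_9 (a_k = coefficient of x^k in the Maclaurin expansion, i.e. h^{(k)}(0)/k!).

L = (-1 + x)·Dx + 2·Dx^2 + (-1 + x)·Dx^3  (order 3).
h: a_k = 0, 4, 2, 2/3, 1/2, 13/30, 13/36, 389/1260, 389/1440, 4357/18144, …
ICs: h(0) = 0, h′(0) = 4, h′′(0) = 4.

f: a_k = 4, 0, -2, 0, 1/6, 0, -1/180, 0, 1/10080, 0, …
g: a_k = 1, 1, 1, 1, 1, 1, 1, 1, 1, 1, …
h₀=f·g: eliminate ⇒ L₀, order ≤ 2·1.
Integrate: L := L₀·Dx.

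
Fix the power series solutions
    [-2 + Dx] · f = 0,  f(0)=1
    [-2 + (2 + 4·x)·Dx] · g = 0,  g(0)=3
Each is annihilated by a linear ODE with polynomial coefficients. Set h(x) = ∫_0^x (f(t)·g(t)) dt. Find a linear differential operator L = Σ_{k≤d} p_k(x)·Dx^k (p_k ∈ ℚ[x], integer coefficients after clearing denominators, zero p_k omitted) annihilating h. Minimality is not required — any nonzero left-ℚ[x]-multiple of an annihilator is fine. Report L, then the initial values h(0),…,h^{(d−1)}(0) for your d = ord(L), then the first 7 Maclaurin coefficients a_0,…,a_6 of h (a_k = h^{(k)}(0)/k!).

L = (-3 - 4·x)·Dx + (1 + 2·x)·Dx^2  (order 2).
h: a_k = 0, 3, 9/2, 7/2, 17/8, 33/40, 107/240, …
ICs: h(0) = 0, h′(0) = 3.

f: a_k = 1, 2, 2, 4/3, 2/3, 4/15, 4/45, …
g: a_k = 3, 3, -3/2, 3/2, -15/8, 21/8, -63/16, …
Product ⇒ symmetric product L₀, ord ≤ 1.
h=∫₀ˣh₀: take L = L₀·Dx.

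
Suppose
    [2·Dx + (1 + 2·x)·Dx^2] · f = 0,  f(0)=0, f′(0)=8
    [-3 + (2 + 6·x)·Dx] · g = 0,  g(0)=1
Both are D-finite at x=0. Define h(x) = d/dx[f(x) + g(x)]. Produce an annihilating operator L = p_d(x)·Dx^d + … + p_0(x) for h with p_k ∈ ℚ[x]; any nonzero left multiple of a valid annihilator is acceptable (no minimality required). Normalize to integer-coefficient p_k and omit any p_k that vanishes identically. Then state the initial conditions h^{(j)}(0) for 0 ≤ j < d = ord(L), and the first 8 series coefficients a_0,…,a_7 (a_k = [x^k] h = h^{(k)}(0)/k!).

f: a_k = 0, 8, -8, 32/3, -16, 128/5, -128/3, 512/7, …
g: a_k = 1, 3/2, -9/8, 27/16, -405/128, 1701/256, -15309/1024, 72171/2048, …
h₀=f+g: left-lcm gives L₀, ord ≤ 3.
Differentiate: ansatz ord ≤ ord L₀ ⇒ L.
L = (-6 + 36·x) + (5 + 84·x + 180·x^2)·Dx + (2 + 22·x + 72·x^2 + 72·x^3)·Dx^2  (order 2).
h: a_k = 19/2, -73/4, 593/16, -2453/32, 41273/256, -176999/512, 1553773/2048, -7008973/4096, …
ICs: h(0) = 19/2, h′(0) = -73/4.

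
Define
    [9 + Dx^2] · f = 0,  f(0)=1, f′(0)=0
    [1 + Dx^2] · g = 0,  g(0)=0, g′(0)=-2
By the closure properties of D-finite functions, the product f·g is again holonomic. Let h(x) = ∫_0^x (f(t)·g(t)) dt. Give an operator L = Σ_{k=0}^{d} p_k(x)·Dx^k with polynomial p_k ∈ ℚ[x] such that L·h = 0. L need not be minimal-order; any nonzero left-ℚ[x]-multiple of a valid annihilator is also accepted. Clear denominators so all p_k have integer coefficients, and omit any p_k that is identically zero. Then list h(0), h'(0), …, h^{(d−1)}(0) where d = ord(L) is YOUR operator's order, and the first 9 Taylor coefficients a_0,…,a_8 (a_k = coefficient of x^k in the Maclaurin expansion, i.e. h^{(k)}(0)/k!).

L = 64·Dx + 20·Dx^3 + Dx^5  (order 5).
h: a_k = 0, 0, -1, 0, 7/3, 0, -62/45, 0, 127/315, …
ICs: h(0) = 0, h′(0) = 0, h′′(0) = -2, h′′′(0) = 0, h′′′′(0) = 56.

f: a_k = 1, 0, -9/2, 0, 27/8, 0, -81/80, 0, 729/4480, …
g: a_k = 0, -2, 0, 1/3, 0, -1/60, 0, 1/2520, 0, …
f·g: L₀ = L_f ⊗_s L_g, ord ≤ 2·2.
Integrate: L := L₀·Dx.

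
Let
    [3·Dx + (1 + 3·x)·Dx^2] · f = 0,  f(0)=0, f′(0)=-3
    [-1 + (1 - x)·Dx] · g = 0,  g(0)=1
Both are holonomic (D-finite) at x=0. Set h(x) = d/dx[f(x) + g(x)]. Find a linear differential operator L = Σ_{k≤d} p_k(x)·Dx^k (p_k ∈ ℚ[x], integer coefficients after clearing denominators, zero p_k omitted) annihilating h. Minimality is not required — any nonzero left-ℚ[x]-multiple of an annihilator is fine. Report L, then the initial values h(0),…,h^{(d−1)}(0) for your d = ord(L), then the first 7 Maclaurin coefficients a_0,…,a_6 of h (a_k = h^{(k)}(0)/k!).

f: a_k = 0, -3, 9/2, -9, 81/4, -243/5, 243/2, …
g: a_k = 1, 1, 1, 1, 1, 1, 1, …
h₀=f+g: left-lcm gives L₀, ord ≤ 3.
h₀' ⇒ L via d/dx closure of L₀.
L = (-54 - 18·x) + (12 - 72·x - 36·x^2)·Dx + (5 + 13·x - 9·x^2 - 9·x^3)·Dx^2  (order 2).
h: a_k = -2, 11, -24, 85, -238, 735, -2180, …
ICs: h(0) = -2, h′(0) = 11.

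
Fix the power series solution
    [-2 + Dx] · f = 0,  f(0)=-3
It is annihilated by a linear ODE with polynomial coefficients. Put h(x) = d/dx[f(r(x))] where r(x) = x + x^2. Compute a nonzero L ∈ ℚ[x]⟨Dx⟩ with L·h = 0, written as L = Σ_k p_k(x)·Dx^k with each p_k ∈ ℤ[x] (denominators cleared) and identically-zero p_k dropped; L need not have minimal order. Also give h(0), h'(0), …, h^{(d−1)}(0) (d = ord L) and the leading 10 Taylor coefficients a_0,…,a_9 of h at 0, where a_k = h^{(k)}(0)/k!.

L = (4 + 8·x + 8·x^2) + (-1 - 2·x)·Dx  (order 1).
h: a_k = -6, -24, -48, -80, -104, -608/5, -1856/15, -12224/105, -2096/21, -75968/945, …
ICs: h(0) = -6.

f: a_k = -3, -6, -6, -4, -2, -4/5, -4/15, -8/105, -2/105, -4/945, …
f∘r: x↦r, Dx↦Dx/r' in L_f ⇒ L₀.
Derive L from L₀ (diff closure).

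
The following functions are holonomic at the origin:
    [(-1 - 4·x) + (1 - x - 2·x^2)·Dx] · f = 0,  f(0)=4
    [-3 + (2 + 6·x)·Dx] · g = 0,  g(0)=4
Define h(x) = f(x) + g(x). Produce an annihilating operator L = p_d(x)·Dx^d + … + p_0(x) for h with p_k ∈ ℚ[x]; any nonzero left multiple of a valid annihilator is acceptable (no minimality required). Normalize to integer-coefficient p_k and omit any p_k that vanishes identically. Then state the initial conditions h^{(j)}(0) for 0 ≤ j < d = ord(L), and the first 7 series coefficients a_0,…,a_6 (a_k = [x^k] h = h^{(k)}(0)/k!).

L = (-45 - 207·x - 306·x^2 - 360·x^3) + (33 + 174·x + 573·x^2 + 1044·x^3 + 900·x^4)·Dx + (2 - 30·x - 138·x^2 + 38·x^3 + 504·x^4 + 360·x^5)·Dx^2  (order 2).
h: a_k = 8, 10, 15/2, 107/4, 1003/32, 7077/64, 28723/256, …
ICs: h(0) = 8, h′(0) = 10.

f: a_k = 4, 4, 12, 20, 44, 84, 172, …
g: a_k = 4, 6, -9/2, 27/4, -405/32, 1701/64, -15309/256, …
Weyl lclm of L_f,L_g ⇒ L₀ (ord ≤ 2).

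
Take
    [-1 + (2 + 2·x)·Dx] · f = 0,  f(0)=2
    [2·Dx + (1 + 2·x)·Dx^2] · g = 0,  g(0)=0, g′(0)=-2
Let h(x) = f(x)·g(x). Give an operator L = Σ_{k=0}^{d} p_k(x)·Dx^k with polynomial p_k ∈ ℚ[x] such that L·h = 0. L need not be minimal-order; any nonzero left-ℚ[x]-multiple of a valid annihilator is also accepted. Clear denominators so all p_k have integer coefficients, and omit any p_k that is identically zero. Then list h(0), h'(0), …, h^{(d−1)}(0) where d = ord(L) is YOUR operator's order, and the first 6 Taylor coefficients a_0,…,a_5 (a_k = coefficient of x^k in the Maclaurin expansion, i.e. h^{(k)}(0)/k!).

L = (-1 + 2·x) + (4 + 4·x)·Dx + (4 + 16·x + 20·x^2 + 8·x^3)·Dx^2  (order 2).
h: a_k = 0, -4, 2, -17/6, 55/12, -3709/480, …
ICs: h(0) = 0, h′(0) = -4.

f: a_k = 2, 1, -1/4, 1/8, -5/64, 7/128, …
g: a_k = 0, -2, 2, -8/3, 4, -32/5, …
h₀=f·g: eliminate ⇒ L₀, order ≤ 1·2.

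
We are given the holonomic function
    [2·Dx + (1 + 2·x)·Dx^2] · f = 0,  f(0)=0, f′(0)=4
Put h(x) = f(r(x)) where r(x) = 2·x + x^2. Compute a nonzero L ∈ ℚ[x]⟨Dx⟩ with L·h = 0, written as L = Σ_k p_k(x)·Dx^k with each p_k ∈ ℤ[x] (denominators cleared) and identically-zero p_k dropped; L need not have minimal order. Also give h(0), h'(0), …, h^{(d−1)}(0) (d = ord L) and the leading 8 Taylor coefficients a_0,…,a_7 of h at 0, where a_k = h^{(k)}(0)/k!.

L = (3 + 4·x + 2·x^2)·Dx + (1 + 5·x + 6·x^2 + 2·x^3)·Dx^2  (order 2).
h: a_k = 0, 8, -12, 80/3, -68, 928/5, -528, 10816/7, …
ICs: h(0) = 0, h′(0) = 8.

f: a_k = 0, 4, -4, 16/3, -8, 64/5, -64/3, 256/7, …
L₀ from L_f via x↦r, Dx↦r'^{-1}Dx.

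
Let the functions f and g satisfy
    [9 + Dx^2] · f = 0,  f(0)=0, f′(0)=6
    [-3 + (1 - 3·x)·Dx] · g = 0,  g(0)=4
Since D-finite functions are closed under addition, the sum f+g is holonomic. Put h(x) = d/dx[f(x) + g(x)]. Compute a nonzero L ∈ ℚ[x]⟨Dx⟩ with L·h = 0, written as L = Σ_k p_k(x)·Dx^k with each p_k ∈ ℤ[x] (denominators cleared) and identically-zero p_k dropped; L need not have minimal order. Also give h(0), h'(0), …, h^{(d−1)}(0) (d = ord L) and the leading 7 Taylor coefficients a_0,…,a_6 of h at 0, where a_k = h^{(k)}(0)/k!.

L = (702 - 324·x + 486·x^2) + (-63 + 243·x - 243·x^2 + 243·x^3)·Dx + (78 - 36·x + 54·x^2)·Dx^2 + (-7 + 27·x - 27·x^2 + 27·x^3)·Dx^3  (order 3).
h: a_k = 18, 72, 297, 1296, 19521/4, 17496, 2449197/40, …
ICs: h(0) = 18, h′(0) = 72, h′′(0) = 594.

f: a_k = 0, 6, 0, -9, 0, 81/20, 0, …
g: a_k = 4, 12, 36, 108, 324, 972, 2916, …
Sum ⇒ L₀ = lclm(L_f,L_g) in ℚ(x)⟨Dx⟩.
h₀' ⇒ L via d/dx closure of L₀.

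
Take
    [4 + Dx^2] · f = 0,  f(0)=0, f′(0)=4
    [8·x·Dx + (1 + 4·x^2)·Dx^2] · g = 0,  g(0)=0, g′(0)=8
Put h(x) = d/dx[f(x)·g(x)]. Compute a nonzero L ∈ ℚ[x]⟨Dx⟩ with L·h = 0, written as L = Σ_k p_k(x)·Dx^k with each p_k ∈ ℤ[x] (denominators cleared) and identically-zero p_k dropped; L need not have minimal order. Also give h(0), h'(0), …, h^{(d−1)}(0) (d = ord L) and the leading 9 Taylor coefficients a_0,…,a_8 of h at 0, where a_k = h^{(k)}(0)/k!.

f: a_k = 0, 4, 0, -8/3, 0, 8/15, 0, -16/315, 0, …
g: a_k = 0, 8, 0, -32/3, 0, 128/5, 0, -512/7, 0, …
Sym-product of L_f,L_g gives L₀ (≤ ord 4).
h=h₀': d/dx-closure on L₀ ⇒ L.
L = (880 + 9408·x^2 + 59008·x^4 + 49152·x^6 + 24576·x^8 + 16384·x^10 + 32768·x^12) + (544·x + 9088·x^3 + 35840·x^5 + 40960·x^7 + 40960·x^9 + 32768·x^11)·Dx + (240 + 2720·x^2 + 17088·x^4 + 18944·x^6 + 16384·x^8 + 16384·x^10 + 16384·x^12)·Dx^2 + (136·x + 2272·x^3 + 8960·x^5 + 10240·x^7 + 10240·x^9 + 8192·x^11)·Dx^3 + (5 + 92·x^2 + 584·x^4 + 1664·x^6 + 2560·x^8 + 3072·x^10 + 2048·x^12)·Dx^4  (order 4).
h: a_k = 0, 64, 0, -256, 0, 2432/3, 0, -44032/15, 0, …
ICs: h(0) = 0, h′(0) = 64, h′′(0) = 0, h′′′(0) = -1536.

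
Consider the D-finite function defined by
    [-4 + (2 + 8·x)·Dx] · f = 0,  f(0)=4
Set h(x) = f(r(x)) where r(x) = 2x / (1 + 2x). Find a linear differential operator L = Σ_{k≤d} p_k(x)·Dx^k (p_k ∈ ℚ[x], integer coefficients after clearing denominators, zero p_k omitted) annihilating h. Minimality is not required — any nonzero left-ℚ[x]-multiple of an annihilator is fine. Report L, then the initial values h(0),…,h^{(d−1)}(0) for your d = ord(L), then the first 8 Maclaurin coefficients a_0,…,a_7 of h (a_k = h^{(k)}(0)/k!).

L = -4 + (1 + 12·x + 20·x^2)·Dx  (order 1).
h: a_k = 4, 16, -64, 320, -1920, 13056, -96256, 748544, …
ICs: h(0) = 4.

f: a_k = 4, 8, -8, 16, -40, 112, -336, 1056, …
f∘r: x↦r, Dx↦Dx/r' in L_f ⇒ L₀.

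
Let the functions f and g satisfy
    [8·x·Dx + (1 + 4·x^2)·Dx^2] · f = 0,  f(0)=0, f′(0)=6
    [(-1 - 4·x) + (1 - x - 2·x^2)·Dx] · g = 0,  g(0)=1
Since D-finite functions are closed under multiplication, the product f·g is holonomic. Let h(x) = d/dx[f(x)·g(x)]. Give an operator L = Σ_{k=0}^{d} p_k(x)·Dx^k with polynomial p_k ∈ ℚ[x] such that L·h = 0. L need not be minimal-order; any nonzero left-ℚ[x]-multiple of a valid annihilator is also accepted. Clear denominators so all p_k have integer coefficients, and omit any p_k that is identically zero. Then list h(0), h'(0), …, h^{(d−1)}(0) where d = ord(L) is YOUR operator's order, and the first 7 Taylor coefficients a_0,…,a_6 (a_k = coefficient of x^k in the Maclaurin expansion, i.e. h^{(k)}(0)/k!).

L = (288·x^2 + 384·x^3 + 1152·x^4) + (5 + 24·x + 36·x^2 + 128·x^3 + 384·x^4 + 768·x^5)·Dx + (-1 - x - 12·x^2 + 12·x^3 - 8·x^4 + 64·x^5 + 96·x^6)·Dx^2  (order 2).
h: a_k = 6, 12, 30, 88, 306, 3156/5, 6046/5, …
ICs: h(0) = 6, h′(0) = 12.

f: a_k = 0, 6, 0, -8, 0, 96/5, 0, …
g: a_k = 1, 1, 3, 5, 11, 21, 43, …
Sym-product of L_f,L_g gives L₀ (≤ ord 2).
Derive L from L₀ (diff closure).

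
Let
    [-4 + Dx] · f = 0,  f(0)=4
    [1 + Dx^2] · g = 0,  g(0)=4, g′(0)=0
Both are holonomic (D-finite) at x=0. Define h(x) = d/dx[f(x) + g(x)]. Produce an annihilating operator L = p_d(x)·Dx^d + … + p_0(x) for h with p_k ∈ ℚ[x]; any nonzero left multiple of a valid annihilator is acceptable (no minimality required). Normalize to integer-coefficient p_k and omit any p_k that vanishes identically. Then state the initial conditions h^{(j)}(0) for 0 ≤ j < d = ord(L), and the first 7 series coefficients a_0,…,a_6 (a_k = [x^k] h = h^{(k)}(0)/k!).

L = 4 - Dx + 4·Dx^2 - Dx^3  (order 3).
h: a_k = 16, 60, 128, 514/3, 512/3, 273/2, 4096/45, …
ICs: h(0) = 16, h′(0) = 60, h′′(0) = 256.

f: a_k = 4, 16, 32, 128/3, 128/3, 512/15, 1024/45, …
g: a_k = 4, 0, -2, 0, 1/6, 0, -1/180, …
f+g: L₀ = lclm(L_f,L_g), ord ≤ 1+2.
h=h₀': d/dx-closure on L₀ ⇒ L.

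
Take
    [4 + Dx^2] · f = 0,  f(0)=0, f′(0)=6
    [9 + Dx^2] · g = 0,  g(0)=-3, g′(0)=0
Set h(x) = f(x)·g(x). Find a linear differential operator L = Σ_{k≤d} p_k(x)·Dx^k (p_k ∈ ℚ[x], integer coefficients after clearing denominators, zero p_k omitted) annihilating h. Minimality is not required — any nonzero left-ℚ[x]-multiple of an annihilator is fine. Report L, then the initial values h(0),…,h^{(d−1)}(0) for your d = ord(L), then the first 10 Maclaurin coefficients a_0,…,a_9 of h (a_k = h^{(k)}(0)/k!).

f: a_k = 0, 6, 0, -4, 0, 4/5, 0, -8/105, 0, 4/945, …
g: a_k = -3, 0, 27/2, 0, -81/8, 0, 243/80, 0, -2187/4480, 0, …
Product ⇒ symmetric product L₀, ord ≤ 4.
L = 25 + 26·Dx^2 + Dx^4  (order 4).
h: a_k = 0, -18, 0, 93, 0, -2343/20, 0, 19531/280, 0, -488281/20160, …
ICs: h(0) = 0, h′(0) = -18, h′′(0) = 0, h′′′(0) = 558.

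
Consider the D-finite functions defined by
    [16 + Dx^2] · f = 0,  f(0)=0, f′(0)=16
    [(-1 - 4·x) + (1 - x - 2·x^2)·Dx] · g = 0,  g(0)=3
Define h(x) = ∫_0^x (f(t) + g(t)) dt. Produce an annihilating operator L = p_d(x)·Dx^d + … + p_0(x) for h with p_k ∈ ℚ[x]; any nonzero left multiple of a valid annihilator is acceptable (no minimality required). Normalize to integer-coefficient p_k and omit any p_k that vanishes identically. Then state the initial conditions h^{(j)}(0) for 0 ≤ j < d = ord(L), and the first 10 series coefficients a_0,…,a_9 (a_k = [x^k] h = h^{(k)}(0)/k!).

f: a_k = 0, 16, 0, -128/3, 0, 512/15, 0, -4096/315, 0, 8192/2835, …
g: a_k = 3, 3, 9, 15, 33, 63, 129, 255, 513, 1023, …
Weyl lclm of L_f,L_g ⇒ L₀ (ord ≤ 3).
h=∫h₀ ⇒ L = L₀·Dx.
L = (-368 - 1408·x + 256·x^2 - 512·x^3 - 2560·x^4 - 2048·x^5)·Dx + (176 - 336·x - 384·x^2 + 1024·x^3 + 384·x^4 - 1536·x^5 - 1024·x^6)·Dx^2 + (-23 - 88·x + 16·x^2 - 32·x^3 - 160·x^4 - 128·x^5)·Dx^3 + (11 - 21·x - 24·x^2 + 64·x^3 + 24·x^4 - 96·x^5 - 64·x^6)·Dx^4  (order 4).
h: a_k = 0, 3, 19/2, 3, -83/12, 33/5, 1457/90, 129/7, 76229/2520, 57, …
ICs: h(0) = 0, h′(0) = 3, h′′(0) = 19, h′′′(0) = 18.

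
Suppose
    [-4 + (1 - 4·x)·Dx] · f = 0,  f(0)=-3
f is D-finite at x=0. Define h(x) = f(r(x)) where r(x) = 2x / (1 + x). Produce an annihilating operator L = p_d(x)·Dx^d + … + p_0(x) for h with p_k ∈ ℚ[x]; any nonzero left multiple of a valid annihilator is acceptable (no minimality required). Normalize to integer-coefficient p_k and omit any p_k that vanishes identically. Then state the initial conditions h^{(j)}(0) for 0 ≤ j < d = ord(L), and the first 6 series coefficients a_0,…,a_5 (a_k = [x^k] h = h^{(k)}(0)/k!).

f: a_k = -3, -12, -48, -192, -768, -3072, …
L₀ from L_f via x↦r, Dx↦r'^{-1}Dx.
L = 8 + (-1 + 6·x + 7·x^2)·Dx  (order 1).
h: a_k = -3, -24, -168, -1176, -8232, -57624, …
ICs: h(0) = -3.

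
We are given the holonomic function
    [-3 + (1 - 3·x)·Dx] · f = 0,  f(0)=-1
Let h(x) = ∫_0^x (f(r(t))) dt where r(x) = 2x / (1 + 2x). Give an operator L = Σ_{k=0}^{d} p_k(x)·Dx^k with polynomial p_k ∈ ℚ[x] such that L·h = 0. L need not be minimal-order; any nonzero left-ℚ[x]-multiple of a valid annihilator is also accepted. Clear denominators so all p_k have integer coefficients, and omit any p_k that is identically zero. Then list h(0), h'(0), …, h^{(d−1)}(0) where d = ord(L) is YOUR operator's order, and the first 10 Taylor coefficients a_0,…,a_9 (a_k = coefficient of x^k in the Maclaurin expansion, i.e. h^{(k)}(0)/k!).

f: a_k = -1, -3, -9, -27, -81, -243, -729, -2187, -6561, -19683, …
h₀=f(r): pull back L_f along r ⇒ L₀.
h=∫h₀ ⇒ L = L₀·Dx.
L = 6·Dx + (-1 + 2·x + 8·x^2)·Dx^2  (order 2).
h: a_k = 0, -1, -3, -8, -24, -384/5, -256, -6144/7, -3072, -32768/3, …
ICs: h(0) = 0, h′(0) = -1.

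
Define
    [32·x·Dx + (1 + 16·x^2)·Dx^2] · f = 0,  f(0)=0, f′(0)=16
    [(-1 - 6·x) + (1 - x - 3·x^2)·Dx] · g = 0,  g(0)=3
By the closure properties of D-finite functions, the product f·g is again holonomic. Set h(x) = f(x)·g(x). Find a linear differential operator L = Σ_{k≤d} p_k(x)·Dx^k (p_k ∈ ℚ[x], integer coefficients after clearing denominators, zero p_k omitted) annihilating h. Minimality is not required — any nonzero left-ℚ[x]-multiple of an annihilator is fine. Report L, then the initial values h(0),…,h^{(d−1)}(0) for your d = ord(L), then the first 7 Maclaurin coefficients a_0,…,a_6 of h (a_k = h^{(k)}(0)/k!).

f: a_k = 0, 16, 0, -256/3, 0, 4096/5, 0, …
g: a_k = 3, 3, 12, 21, 57, 120, 291, …
L₀ := L_f ⊗_s L_g (sym. prod.), ord ≤ 2.
L = (6 + 32·x + 288·x^2) + (2 - 20·x + 64·x^2 + 288·x^3)·Dx + (-1 + x - 13·x^2 + 16·x^3 + 48·x^4)·Dx^2  (order 2).
h: a_k = 0, 48, 48, -64, 80, 11728/5, 12928/5, …
ICs: h(0) = 0, h′(0) = 48.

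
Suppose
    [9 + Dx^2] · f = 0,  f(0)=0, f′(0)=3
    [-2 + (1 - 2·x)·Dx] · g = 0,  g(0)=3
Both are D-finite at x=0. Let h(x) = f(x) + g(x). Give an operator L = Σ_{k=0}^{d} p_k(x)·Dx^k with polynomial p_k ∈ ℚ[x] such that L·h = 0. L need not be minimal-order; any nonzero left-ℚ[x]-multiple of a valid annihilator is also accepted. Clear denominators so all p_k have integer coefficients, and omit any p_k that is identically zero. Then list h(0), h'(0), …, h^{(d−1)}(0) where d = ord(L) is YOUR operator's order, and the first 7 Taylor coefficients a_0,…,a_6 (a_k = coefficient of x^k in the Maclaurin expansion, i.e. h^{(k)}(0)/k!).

f: a_k = 0, 3, 0, -9/2, 0, 81/40, 0, …
g: a_k = 3, 6, 12, 24, 48, 96, 192, …
L₀ := lclm(L_f,L_g); ord L₀ ≤ 2+1.
L = (-594 + 648·x - 648·x^2) + (153 - 630·x + 972·x^2 - 648·x^3)·Dx + (-66 + 72·x - 72·x^2)·Dx^2 + (17 - 70·x + 108·x^2 - 72·x^3)·Dx^3  (order 3).
h: a_k = 3, 9, 12, 39/2, 48, 3921/40, 192, …
ICs: h(0) = 3, h′(0) = 9, h′′(0) = 24.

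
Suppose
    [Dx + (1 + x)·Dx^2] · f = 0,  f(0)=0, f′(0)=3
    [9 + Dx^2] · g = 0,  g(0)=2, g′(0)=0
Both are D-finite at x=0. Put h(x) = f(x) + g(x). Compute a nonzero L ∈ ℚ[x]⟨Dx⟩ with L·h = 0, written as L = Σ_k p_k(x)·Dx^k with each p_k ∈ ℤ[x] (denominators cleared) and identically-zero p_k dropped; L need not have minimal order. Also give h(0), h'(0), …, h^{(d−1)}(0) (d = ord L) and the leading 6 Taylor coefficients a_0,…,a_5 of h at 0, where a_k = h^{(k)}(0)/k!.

f: a_k = 0, 3, -3/2, 1, -3/4, 3/5, …
g: a_k = 2, 0, -9, 0, 27/4, 0, …
h₀=f+g: left-lcm gives L₀, ord ≤ 4.
L = (135 + 162·x + 81·x^2)·Dx + (99 + 261·x + 243·x^2 + 81·x^3)·Dx^2 + (15 + 18·x + 9·x^2)·Dx^3 + (11 + 29·x + 27·x^2 + 9·x^3)·Dx^4  (order 4).
h: a_k = 2, 3, -21/2, 1, 6, 3/5, …
ICs: h(0) = 2, h′(0) = 3, h′′(0) = -21, h′′′(0) = 6.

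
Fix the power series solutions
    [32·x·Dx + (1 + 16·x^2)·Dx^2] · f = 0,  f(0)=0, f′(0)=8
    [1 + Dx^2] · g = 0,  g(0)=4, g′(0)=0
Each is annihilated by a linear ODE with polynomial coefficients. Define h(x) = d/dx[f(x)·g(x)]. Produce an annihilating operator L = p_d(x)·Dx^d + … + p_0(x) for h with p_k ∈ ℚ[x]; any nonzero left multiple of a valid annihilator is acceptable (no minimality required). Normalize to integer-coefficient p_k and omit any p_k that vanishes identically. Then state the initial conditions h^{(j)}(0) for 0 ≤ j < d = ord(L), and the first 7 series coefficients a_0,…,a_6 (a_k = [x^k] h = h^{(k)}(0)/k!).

f: a_k = 0, 8, 0, -128/3, 0, 2048/5, 0, …
g: a_k = 4, 0, -2, 0, 1/6, 0, -1/180, …
Sym-product of L_f,L_g gives L₀ (≤ ord 4).
Differentiate: ansatz ord ≤ ord L₀ ⇒ L.
L = (209105 + 6893664·x^2 + 261353216·x^4 + 52248576·x^6 - 2162688·x^8 - 60817408·x^10 + 16777216·x^12) + (108608·x + 9933824·x^3 + 133857280·x^5 + 44564480·x^7 + 20971520·x^9 + 67108864·x^11)·Dx + (210210 + 6980800·x^2 + 263314944·x^4 + 66224128·x^6 + 4063232·x^8 - 54525952·x^10 + 33554432·x^12)·Dx^2 + (108608·x + 9933824·x^3 + 133857280·x^5 + 44564480·x^7 + 20971520·x^9 + 67108864·x^11)·Dx^3 + (1105 + 87136·x^2 + 1961728·x^4 + 13975552·x^6 + 6225920·x^8 + 6291456·x^10 + 16777216·x^12)·Dx^4  (order 4).
h: a_k = 32, 0, -560, 0, 25876/3, 0, -6158542/45, …
ICs: h(0) = 32, h′(0) = 0, h′′(0) = -1120, h′′′(0) = 0.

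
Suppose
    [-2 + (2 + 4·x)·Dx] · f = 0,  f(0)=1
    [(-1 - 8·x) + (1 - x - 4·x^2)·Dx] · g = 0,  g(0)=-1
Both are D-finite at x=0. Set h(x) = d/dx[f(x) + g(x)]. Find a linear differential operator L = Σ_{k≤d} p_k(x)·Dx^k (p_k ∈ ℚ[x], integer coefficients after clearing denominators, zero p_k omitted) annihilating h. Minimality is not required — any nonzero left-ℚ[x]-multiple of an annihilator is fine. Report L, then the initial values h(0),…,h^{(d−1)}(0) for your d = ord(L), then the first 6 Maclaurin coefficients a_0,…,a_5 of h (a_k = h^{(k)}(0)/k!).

L = (-84 - 630·x - 1632·x^2 - 2112·x^3 - 1920·x^4) + (-51 - 678·x - 2781·x^2 - 5904·x^3 - 8208·x^4 - 5760·x^5)·Dx + (11 + 62·x + 117·x^2 - 102·x^3 - 1040·x^4 - 2016·x^5 - 1280·x^6)·Dx^2  (order 2).
h: a_k = 0, -11, -51/2, -237/2, -2565/8, -8751/8, …
ICs: h(0) = 0, h′(0) = -11.

f: a_k = 1, 1, -1/2, 1/2, -5/8, 7/8, …
g: a_k = -1, -1, -5, -9, -29, -65, …
L₀ := lclm(L_f,L_g); ord L₀ ≤ 1+1.
h=h₀': d/dx-closure on L₀ ⇒ L.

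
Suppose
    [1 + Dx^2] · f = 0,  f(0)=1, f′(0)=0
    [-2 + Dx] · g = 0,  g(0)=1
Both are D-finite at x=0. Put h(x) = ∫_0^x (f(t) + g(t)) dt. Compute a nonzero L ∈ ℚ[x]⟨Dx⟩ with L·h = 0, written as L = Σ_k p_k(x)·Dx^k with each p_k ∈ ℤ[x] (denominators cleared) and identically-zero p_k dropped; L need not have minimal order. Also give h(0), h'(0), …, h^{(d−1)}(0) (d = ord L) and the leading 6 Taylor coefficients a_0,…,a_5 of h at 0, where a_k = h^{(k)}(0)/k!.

f: a_k = 1, 0, -1/2, 0, 1/24, 0, …
g: a_k = 1, 2, 2, 4/3, 2/3, 4/15, …
Sum ⇒ L₀ = lclm(L_f,L_g) in ℚ(x)⟨Dx⟩.
∫: right-multiply L₀ by Dx.
L = -2·Dx + Dx^2 - 2·Dx^3 + Dx^4  (order 4).
h: a_k = 0, 2, 1, 1/2, 1/3, 17/120, …
ICs: h(0) = 0, h′(0) = 2, h′′(0) = 2, h′′′(0) = 3.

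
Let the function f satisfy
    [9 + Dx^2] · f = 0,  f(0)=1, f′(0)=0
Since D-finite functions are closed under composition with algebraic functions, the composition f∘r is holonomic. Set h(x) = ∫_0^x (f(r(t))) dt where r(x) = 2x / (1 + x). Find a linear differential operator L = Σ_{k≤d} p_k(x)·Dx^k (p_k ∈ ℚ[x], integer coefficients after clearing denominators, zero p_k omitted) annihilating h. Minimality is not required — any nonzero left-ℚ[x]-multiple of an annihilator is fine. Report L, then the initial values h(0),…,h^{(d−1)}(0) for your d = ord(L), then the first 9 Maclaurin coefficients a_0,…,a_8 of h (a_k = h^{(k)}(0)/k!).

L = 36·Dx + (2 + 6·x + 6·x^2 + 2·x^3)·Dx^2 + (1 + 4·x + 6·x^2 + 4·x^3 + x^4)·Dx^3  (order 3).
h: a_k = 0, 1, 0, -6, 9, 0, -24, 1926/35, -729/10, …
ICs: h(0) = 0, h′(0) = 1, h′′(0) = 0.

f: a_k = 1, 0, -9/2, 0, 27/8, 0, -81/80, 0, 729/4480, …
f∘r: x↦r, Dx↦Dx/r' in L_f ⇒ L₀.
Integrate: L := L₀·Dx.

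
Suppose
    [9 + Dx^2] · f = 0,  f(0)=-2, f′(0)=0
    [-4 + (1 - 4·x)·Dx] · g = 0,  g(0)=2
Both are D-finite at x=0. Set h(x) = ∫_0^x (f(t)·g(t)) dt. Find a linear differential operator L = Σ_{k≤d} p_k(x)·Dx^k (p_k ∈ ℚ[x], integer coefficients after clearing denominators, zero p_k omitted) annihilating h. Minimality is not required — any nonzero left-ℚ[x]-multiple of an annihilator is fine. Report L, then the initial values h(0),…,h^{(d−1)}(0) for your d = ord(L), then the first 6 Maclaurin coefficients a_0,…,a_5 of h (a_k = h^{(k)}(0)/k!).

L = (-9 + 36·x)·Dx + 8·Dx^2 + (-1 + 4·x)·Dx^3  (order 3).
h: a_k = 0, -4, -8, -46/3, -46, -1499/10, …
ICs: h(0) = 0, h′(0) = -4, h′′(0) = -16.

f: a_k = -2, 0, 9, 0, -27/4, 0, …
g: a_k = 2, 8, 32, 128, 512, 2048, …
Product ⇒ symmetric product L₀, ord ≤ 2.
∫: right-multiply L₀ by Dx.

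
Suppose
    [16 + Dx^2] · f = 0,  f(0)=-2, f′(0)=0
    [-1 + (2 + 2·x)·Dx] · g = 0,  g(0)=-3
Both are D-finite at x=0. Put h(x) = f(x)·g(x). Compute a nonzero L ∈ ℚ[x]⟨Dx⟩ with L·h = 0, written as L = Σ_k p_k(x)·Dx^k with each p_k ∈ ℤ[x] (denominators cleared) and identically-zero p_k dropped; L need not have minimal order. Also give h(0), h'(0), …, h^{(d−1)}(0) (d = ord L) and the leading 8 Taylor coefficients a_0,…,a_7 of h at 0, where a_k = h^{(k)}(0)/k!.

L = (67 + 128·x + 64·x^2) + (-4 - 4·x)·Dx + (4 + 8·x + 4·x^2)·Dx^2  (order 2).
h: a_k = 6, 3, -195/4, -189/8, 4465/64, 3733/128, -310129/7680, -219379/15360, …
ICs: h(0) = 6, h′(0) = 3.

f: a_k = -2, 0, 16, 0, -64/3, 0, 512/45, 0, …
g: a_k = -3, -3/2, 3/8, -3/16, 15/128, -21/256, 63/1024, -99/2048, …
h₀=f·g: eliminate ⇒ L₀, order ≤ 2·1.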